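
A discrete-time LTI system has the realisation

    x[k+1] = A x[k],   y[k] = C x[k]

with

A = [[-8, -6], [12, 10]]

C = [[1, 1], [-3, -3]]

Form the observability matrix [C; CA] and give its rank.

CA = [[4, 4], [-12, -12]]
Observability matrix O = [C; CA] = [[1, 1], [-3, -3], [4, 4], [-12, -12]]
Every row of O is a scalar multiple of row 1 = [1, 1] (multipliers 1, -3, 4, -12), so the rows span a one-dimensional space.
O ≠ 0, hence rank(O) = 1.
rank(O) = 1 < n = 2, so the pair (A, C) is not completely observable.

1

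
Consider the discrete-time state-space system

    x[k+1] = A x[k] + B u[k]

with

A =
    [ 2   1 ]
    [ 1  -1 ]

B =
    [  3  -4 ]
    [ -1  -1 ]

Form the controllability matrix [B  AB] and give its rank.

AB = [[5, -9], [4, -3]]
Controllability matrix C = [B  AB] = [[3, -4, 5, -9], [-1, -1, 4, -3]]
Take the 2×2 submatrix of C formed by columns 1, 2: [[3, -4], [-1, -1]]. Its determinant is 3·(-1) - (-4)·(-1) = -3 - 4 = -7 ≠ 0.
So rank(C) ≥ 2; since C has 2 rows, rank(C) = 2.
rank(C) = 2 = n, so the pair (A, B) is completely controllable.

2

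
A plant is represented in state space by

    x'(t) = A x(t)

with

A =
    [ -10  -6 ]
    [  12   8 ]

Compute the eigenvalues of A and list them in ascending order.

det(sI - A) = s^2 - (tr A)s + det A, with tr A = (-10) + 8 = -2 and det A = (-10)·8 - (-6)·12 = -80 - (-72) = -8.
So p(s) = det(sI - A) = s^2 + 2s - 8.
Factor s^2 + 2s - 8: two numbers with sum -2 and product -8 are 2 and -4, so s^2 + 2s - 8 = (s - 2)(s + 4).
Hence p(s) = (s - 2) (s + 4), with roots -4, 2.
At least one eigenvalue has non-negative real part, so the system is not asymptotically stable.

-4, 2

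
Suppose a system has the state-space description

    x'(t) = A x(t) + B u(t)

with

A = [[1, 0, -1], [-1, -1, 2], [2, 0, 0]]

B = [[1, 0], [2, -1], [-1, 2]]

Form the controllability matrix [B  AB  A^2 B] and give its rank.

AB = [[2, -2], [-5, 5], [2, 0]]
A^2B = [[0, -2], [7, -3], [4, -4]]
Controllability matrix C = [B  AB  A^2B] = [[1, 0, 2, -2, 0, -2], [2, -1, -5, 5, 7, -3], [-1, 2, 2, 0, 4, -4]]
Take the 3×3 submatrix of C formed by columns 1, 2, 3: [[1, 0, 2], [2, -1, -5], [-1, 2, 2]]. Its determinant is 1·((-1)·2 - (-5)·2) - 0·(2·2 - (-5)·(-1)) + 2·(2·2 - (-1)·(-1)) = 1·8 - 0·(-1) + 2·3 = 14 ≠ 0.
So rank(C) ≥ 3; since C has 3 rows, rank(C) = 3.
rank(C) = 3 = n, so the pair (A, B) is completely controllable.

3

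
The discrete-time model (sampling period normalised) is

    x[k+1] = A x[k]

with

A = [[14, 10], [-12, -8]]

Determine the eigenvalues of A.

det(zI - A) = z^2 - (tr A)z + det A, with tr A = 14 + (-8) = 6 and det A = 14·(-8) - 10·(-12) = -112 - (-120) = 8.
So p(z) = det(zI - A) = z^2 - 6z + 8.
Factor z^2 - 6z + 8: two numbers with sum 6 and product 8 are 4 and 2, so z^2 - 6z + 8 = (z - 4)(z - 2).
Hence p(z) = (z - 4) (z - 2), with roots 2, 4.

2, 4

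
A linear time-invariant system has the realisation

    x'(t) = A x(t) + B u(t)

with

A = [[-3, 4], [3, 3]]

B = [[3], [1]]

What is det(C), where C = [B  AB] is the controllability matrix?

AB = [[-5], [12]]
Controllability matrix C = [B  AB] = [[3, -5], [1, 12]]
det(C) = 3·12 - (-5)·1 = 36 - (-5) = 41
Since det(C) ≠ 0, rank(C) = 2 and the system is completely controllable.

41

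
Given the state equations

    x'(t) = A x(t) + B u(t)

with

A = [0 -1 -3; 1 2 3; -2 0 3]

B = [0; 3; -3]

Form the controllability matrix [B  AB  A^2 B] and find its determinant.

108

AB = [[6], [-3], [-9]]
A^2B = [[30], [-27], [-39]]
Controllability matrix C = [B  AB  A^2B] = [[0, 6, 30], [3, -3, -27], [-3, -9, -39]]
Expanding along the first row, det(C) = 0·((-3)·(-39) - (-27)·(-9)) - 6·(3·(-39) - (-27)·(-3)) + 30·(3·(-9) - (-3)·(-3)) = 0·(-126) - 6·(-198) + 30·(-36) = 108
Since det(C) ≠ 0, rank(C) = 3 and the system is completely controllable.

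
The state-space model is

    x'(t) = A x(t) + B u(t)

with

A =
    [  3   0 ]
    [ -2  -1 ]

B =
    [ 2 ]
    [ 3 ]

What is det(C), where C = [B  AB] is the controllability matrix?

AB = [[6], [-7]]
Controllability matrix C = [B  AB] = [[2, 6], [3, -7]]
det(C) = 2·(-7) - 6·3 = -14 - 18 = -32
Since det(C) ≠ 0, rank(C) = 2 and the system is completely controllable.

-32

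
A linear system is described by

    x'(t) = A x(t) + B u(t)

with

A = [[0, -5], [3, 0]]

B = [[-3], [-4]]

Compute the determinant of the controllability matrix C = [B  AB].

107

AB = [[20], [-9]]
Controllability matrix C = [B  AB] = [[-3, 20], [-4, -9]]
det(C) = (-3)·(-9) - 20·(-4) = 27 - (-80) = 107
Since det(C) ≠ 0, rank(C) = 2 and the system is completely controllable.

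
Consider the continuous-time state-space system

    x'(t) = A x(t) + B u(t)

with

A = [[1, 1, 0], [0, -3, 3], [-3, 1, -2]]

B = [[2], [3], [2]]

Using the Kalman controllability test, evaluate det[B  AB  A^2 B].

AB = [[5], [-3], [-7]]
A^2B = [[2], [-12], [-4]]
Controllability matrix C = [B  AB  A^2B] = [[2, 5, 2], [3, -3, -12], [2, -7, -4]]
Expanding along the first row, det(C) = 2·((-3)·(-4) - (-12)·(-7)) - 5·(3·(-4) - (-12)·2) + 2·(3·(-7) - (-3)·2) = 2·(-72) - 5·12 + 2·(-15) = -234
Since det(C) ≠ 0, rank(C) = 3 and the system is completely controllable.

-234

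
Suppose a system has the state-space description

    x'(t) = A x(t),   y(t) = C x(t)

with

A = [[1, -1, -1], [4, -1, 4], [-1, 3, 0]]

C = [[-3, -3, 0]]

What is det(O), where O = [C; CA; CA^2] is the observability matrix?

-1485

CA = [[-15, 6, -9]]
CA^2 = [[18, -18, 39]]
Observability matrix O = [C; CA; CA^2] = [[-3, -3, 0], [-15, 6, -9], [18, -18, 39]]
Expanding along the first row, det(O) = (-3)·(6·39 - (-9)·(-18)) - (-3)·((-15)·39 - (-9)·18) + 0·((-15)·(-18) - 6·18) = (-3)·72 - (-3)·(-423) + 0·162 = -1485
Since det(O) ≠ 0, rank(O) = 3 and the system is completely observable.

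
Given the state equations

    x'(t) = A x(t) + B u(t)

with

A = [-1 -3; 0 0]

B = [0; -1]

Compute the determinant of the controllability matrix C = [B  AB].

AB = [[3], [0]]
Controllability matrix C = [B  AB] = [[0, 3], [-1, 0]]
det(C) = 0·0 - 3·(-1) = 0 - (-3) = 3
Since det(C) ≠ 0, rank(C) = 2 and the system is completely controllable.

3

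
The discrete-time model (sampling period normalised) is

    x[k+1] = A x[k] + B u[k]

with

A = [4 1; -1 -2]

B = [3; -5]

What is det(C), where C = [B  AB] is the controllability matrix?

AB = [[7], [7]]
Controllability matrix C = [B  AB] = [[3, 7], [-5, 7]]
det(C) = 3·7 - 7·(-5) = 21 - (-35) = 56
Since det(C) ≠ 0, rank(C) = 2 and the system is completely controllable.

56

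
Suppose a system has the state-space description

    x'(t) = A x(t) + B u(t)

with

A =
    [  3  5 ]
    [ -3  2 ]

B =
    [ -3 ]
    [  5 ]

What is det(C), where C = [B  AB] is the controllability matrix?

AB = [[16], [19]]
Controllability matrix C = [B  AB] = [[-3, 16], [5, 19]]
det(C) = (-3)·19 - 16·5 = -57 - 80 = -137
Since det(C) ≠ 0, rank(C) = 2 and the system is completely controllable.

-137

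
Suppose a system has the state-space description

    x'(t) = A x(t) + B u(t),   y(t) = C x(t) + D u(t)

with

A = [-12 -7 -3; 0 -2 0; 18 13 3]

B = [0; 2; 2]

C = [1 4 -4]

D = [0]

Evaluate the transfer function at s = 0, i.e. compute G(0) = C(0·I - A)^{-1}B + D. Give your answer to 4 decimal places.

-9.3333

G(0) = C(-A)^{-1}B + D = -C A^{-1} B + D.
det A = -36, so A^{-1} = (1/-36)·adj(A) = [[1/6, 1/2, 1/6], [0, -1/2, 0], [-1, -5/6, -2/3]]
A^{-1} B = [4/3, -1, -3]^T
C A^{-1} B = 28/3
G(0) = D - C A^{-1} B = 0 - (28/3) = -28/3 ≈ -9.3333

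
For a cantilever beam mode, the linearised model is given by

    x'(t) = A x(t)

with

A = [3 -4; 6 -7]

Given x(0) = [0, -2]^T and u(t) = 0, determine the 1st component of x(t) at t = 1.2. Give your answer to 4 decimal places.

det(sI - A) = s^2 - (tr A)s + det A, with tr A = 3 + (-7) = -4 and det A = 3·(-7) - (-4)·6 = -21 - (-24) = 3.
So p(s) = det(sI - A) = s^2 + 4s + 3.
Factor s^2 + 4s + 3: two numbers with sum -4 and product 3 are -1 and -3, so s^2 + 4s + 3 = (s + 1)(s + 3).
Hence p(s) = (s + 1) (s + 3), with roots -3, -1.
The eigenvalues -3, -1 are distinct and real, so A is diagonalisable and x(t) = e^{At} x(0) = V diag(e^{λ_i t}) V^{-1} x(0), where the columns of V are the eigenvectors.
λ = -3: A - (-3)I = [[6, -4], [6, -4]]. Row 1 gives 6·v1 + (-4)·v2 = 0, so take v_1 = [2, 3]^T.
λ = -1: A - (-1)I = [[4, -4], [6, -6]]. Row 1 gives 4·v1 + (-4)·v2 = 0, so take v_2 = [1, 1]^T.
V = [v_1 v_2] = [[2, 1], [3, 1]] has det V = -1, so V^{-1} = adj(V)/det V = [[-1, 1], [3, -2]].
Modal coordinates z(0) = V^{-1} x(0): (-1)·0 + 1·(-2) = -2; 3·0 + (-2)·(-2) = 4; so z(0) = [-2, 4]^T.
x_1(t) = Σ_i (v_i)_1 · z_i(0) · e^{λ_i t} (row 1 of V times the modal terms).
x_1(1.2) = 2·(-2)·e^{-3·1.2} + 1·4·e^{-1·1.2} = (-4)·0.027324 + 4·0.301194 = 1.0955.

1.0955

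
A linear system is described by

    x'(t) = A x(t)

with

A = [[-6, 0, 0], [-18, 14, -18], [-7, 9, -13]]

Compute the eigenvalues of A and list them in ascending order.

-6, -4, 5

det(sI - A) = s^3 - (tr A)s^2 + (M11 + M22 + M33)s - det A, where Mii is the 2×2 principal minor of A obtained by deleting row i and column i.
tr A = (-6) + 14 + (-13) = -5; M11 = 14·(-13) - (-18)·9 = -182 - (-162) = -20; M22 = (-6)·(-13) - 0·(-7) = 78 - 0 = 78; M33 = (-6)·14 - 0·(-18) = -84 - 0 = -84; sum of minors = -26.
det A = (-6)·(14·(-13) - (-18)·9) - 0·((-18)·(-13) - (-18)·(-7)) + 0·((-18)·9 - 14·(-7)) = (-6)·(-20) - 0·108 + 0·(-64) = 120.
So p(s) = det(sI - A) = s^3 + 5s^2 - 26s - 120.
Rational-root test: any integer root divides -120. Testing small divisors, s = -4 works: p(-4) = -64 + 80 + 104 + (-120) = 0, so (s + 4) is a factor.
Dividing, p(s) = (s + 4)(s^2 + s - 30).
Factor s^2 + s - 30: two numbers with sum -1 and product -30 are 5 and -6, so s^2 + s - 30 = (s - 5)(s + 6).
Hence p(s) = (s - 5) (s + 4) (s + 6), with roots -6, -4, 5.
At least one eigenvalue has non-negative real part, so the system is not asymptotically stable.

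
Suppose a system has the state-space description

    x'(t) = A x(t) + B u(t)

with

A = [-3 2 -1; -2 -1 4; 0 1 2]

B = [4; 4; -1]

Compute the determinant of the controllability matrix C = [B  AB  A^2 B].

AB = [[-3], [-16], [2]]
A^2B = [[-25], [30], [-12]]
Controllability matrix C = [B  AB  A^2B] = [[4, -3, -25], [4, -16, 30], [-1, 2, -12]]
Expanding along the first row, det(C) = 4·((-16)·(-12) - 30·2) - (-3)·(4·(-12) - 30·(-1)) + (-25)·(4·2 - (-16)·(-1)) = 4·132 - (-3)·(-18) + (-25)·(-8) = 674
Since det(C) ≠ 0, rank(C) = 3 and the system is completely controllable.

674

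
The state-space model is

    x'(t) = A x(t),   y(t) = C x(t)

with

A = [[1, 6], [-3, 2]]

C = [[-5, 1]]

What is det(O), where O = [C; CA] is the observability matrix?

148

CA = [[-8, -28]]
Observability matrix O = [C; CA] = [[-5, 1], [-8, -28]]
det(O) = (-5)·(-28) - 1·(-8) = 140 - (-8) = 148
Since det(O) ≠ 0, rank(O) = 2 and the system is completely observable.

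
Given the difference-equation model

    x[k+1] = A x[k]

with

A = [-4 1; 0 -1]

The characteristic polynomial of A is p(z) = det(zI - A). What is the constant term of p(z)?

4

For a 2×2 matrix, det(zI - A) = z^2 - (tr A)z + det A.
tr A = -5, det A = 4.
So p(z) = z^2 + 5z + 4.
The constant term is 4.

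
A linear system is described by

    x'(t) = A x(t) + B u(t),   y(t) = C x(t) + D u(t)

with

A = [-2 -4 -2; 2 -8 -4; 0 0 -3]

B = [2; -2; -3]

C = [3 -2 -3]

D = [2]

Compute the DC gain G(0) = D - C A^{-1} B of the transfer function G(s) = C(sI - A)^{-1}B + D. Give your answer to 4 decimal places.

G(0) = C(-A)^{-1}B + D = -C A^{-1} B + D.
det A = -72, so A^{-1} = (1/-72)·adj(A) = [[-1/3, 1/6, 0], [-1/12, -1/12, 1/6], [0, 0, -1/3]]
A^{-1} B = [-1, -1/2, 1]^T
C A^{-1} B = -5
G(0) = D - C A^{-1} B = 2 - (-5) = 7

7.0000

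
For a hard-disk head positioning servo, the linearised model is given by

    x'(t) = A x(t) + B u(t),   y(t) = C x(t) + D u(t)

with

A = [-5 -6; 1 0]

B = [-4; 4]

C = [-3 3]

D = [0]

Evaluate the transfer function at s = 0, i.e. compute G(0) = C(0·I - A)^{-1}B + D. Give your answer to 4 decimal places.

G(0) = C(-A)^{-1}B + D = -C A^{-1} B + D.
det A = 6, so A^{-1} = (1/6)·adj(A) = [[0, 1], [-1/6, -5/6]]
A^{-1} B = [4, -8/3]^T
C A^{-1} B = -20
G(0) = D - C A^{-1} B = 0 - (-20) = 20

20.0000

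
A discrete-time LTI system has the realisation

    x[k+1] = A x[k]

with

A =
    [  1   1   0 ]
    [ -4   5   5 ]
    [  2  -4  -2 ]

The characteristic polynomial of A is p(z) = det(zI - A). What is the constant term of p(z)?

Expand det(zI - A) for the 3×3 matrix.
p(z) = z^3 - 4z^2 + 17z - 12.
(Check: constant term = det(-A) = (-1)^3 det A = -12; coefficient of z^2 = -tr A = -4.)
The constant term is -12.

-12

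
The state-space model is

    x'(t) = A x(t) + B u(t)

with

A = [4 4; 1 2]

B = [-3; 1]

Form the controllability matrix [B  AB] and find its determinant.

AB = [[-8], [-1]]
Controllability matrix C = [B  AB] = [[-3, -8], [1, -1]]
det(C) = (-3)·(-1) - (-8)·1 = 3 - (-8) = 11
Since det(C) ≠ 0, rank(C) = 2 and the system is completely controllable.

11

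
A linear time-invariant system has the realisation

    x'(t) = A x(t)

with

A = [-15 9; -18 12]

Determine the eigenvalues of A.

-6, 3

det(sI - A) = s^2 - (tr A)s + det A, with tr A = (-15) + 12 = -3 and det A = (-15)·12 - 9·(-18) = -180 - (-162) = -18.
So p(s) = det(sI - A) = s^2 + 3s - 18.
Factor s^2 + 3s - 18: two numbers with sum -3 and product -18 are 3 and -6, so s^2 + 3s - 18 = (s - 3)(s + 6).
Hence p(s) = (s - 3) (s + 6), with roots -6, 3.
At least one eigenvalue has non-negative real part, so the system is not asymptotically stable.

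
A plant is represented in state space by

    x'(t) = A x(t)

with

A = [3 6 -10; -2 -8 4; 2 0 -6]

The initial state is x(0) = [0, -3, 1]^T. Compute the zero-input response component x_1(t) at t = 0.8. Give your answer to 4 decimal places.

-2.7208

det(sI - A) = s^3 - (tr A)s^2 + (M11 + M22 + M33)s - det A, where Mii is the 2×2 principal minor of A obtained by deleting row i and column i.
tr A = 3 + (-8) + (-6) = -11; M11 = (-8)·(-6) - 4·0 = 48 - 0 = 48; M22 = 3·(-6) - (-10)·2 = -18 - (-20) = 2; M33 = 3·(-8) - 6·(-2) = -24 - (-12) = -12; sum of minors = 38.
det A = 3·((-8)·(-6) - 4·0) - 6·((-2)·(-6) - 4·2) + (-10)·((-2)·0 - (-8)·2) = 3·48 - 6·4 + (-10)·16 = -40.
So p(s) = det(sI - A) = s^3 + 11s^2 + 38s + 40.
Rational-root test: any integer root divides 40. Testing small divisors, s = -2 works: p(-2) = -8 + 44 + (-76) + 40 = 0, so (s + 2) is a factor.
Dividing, p(s) = (s + 2)(s^2 + 9s + 20).
Factor s^2 + 9s + 20: two numbers with sum -9 and product 20 are -4 and -5, so s^2 + 9s + 20 = (s + 4)(s + 5).
Hence p(s) = (s + 2) (s + 4) (s + 5), with roots -5, -4, -2.
The eigenvalues -5, -4, -2 are distinct and real, so A is diagonalisable and x(t) = e^{At} x(0) = V diag(e^{λ_i t}) V^{-1} x(0), where the columns of V are the eigenvectors.
λ = -5: A - (-5)I = [[8, 6, -10], [-2, -3, 4], [2, 0, -1]]. v must be orthogonal to every row; (row 1) × (row 2) = [-6, -12, -12], so take v_1 = [1, 2, 2]^T.
λ = -4: A - (-4)I = [[7, 6, -10], [-2, -4, 4], [2, 0, -2]]. v must be orthogonal to every row; (row 1) × (row 2) = [-16, -8, -16], so take v_2 = [2, 1, 2]^T.
λ = -2: A - (-2)I = [[5, 6, -10], [-2, -6, 4], [2, 0, -4]]. v must be orthogonal to every row; (row 1) × (row 2) = [-36, 0, -18], so take v_3 = [2, 0, 1]^T.
V = [v_1 v_2 v_3] = [[1, 2, 2], [2, 1, 0], [2, 2, 1]] has det V = 1, so V^{-1} = adj(V)/det V = [[1, 2, -2], [-2, -3, 4], [2, 2, -3]].
Modal coordinates z(0) = V^{-1} x(0): 1·0 + 2·(-3) + (-2)·1 = -8; (-2)·0 + (-3)·(-3) + 4·1 = 13; 2·0 + 2·(-3) + (-3)·1 = -9; so z(0) = [-8, 13, -9]^T.
x_1(t) = Σ_i (v_i)_1 · z_i(0) · e^{λ_i t} (row 1 of V times the modal terms).
x_1(0.8) = 1·(-8)·e^{-5·0.8} + 2·13·e^{-4·0.8} + 2·(-9)·e^{-2·0.8} = (-8)·0.01831564 + 26·0.04076220 + (-18)·0.20189652 = -2.7208.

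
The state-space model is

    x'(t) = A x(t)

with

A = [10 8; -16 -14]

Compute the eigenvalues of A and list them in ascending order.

-6, 2

det(sI - A) = s^2 - (tr A)s + det A, with tr A = 10 + (-14) = -4 and det A = 10·(-14) - 8·(-16) = -140 - (-128) = -12.
So p(s) = det(sI - A) = s^2 + 4s - 12.
Factor s^2 + 4s - 12: two numbers with sum -4 and product -12 are 2 and -6, so s^2 + 4s - 12 = (s - 2)(s + 6).
Hence p(s) = (s - 2) (s + 6), with roots -6, 2.
At least one eigenvalue has non-negative real part, so the system is not asymptotically stable.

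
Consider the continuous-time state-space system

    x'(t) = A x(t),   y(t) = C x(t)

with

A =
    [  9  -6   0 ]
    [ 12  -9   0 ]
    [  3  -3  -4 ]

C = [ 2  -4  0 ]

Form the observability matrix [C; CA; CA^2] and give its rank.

CA = [[-30, 24, 0]]
CA^2 = [[18, -36, 0]]
Observability matrix O = [C; CA; CA^2] = [[2, -4, 0], [-30, 24, 0], [18, -36, 0]]
Column 3 of O is identically zero, so rank(O) ≤ 2.
The 2×2 minor from rows 1, 2, columns 1, 2 is 2·24 - (-4)·(-30) = 48 - 120 = -72 ≠ 0, so rank(O) = 2.
rank(O) = 2 < n = 3, so the pair (A, C) is not completely observable.

2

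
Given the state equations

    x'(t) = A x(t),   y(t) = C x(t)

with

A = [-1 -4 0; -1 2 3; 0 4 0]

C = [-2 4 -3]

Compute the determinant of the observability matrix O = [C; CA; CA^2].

CA = [[-2, 4, 12]]
CA^2 = [[-2, 64, 12]]
Observability matrix O = [C; CA; CA^2] = [[-2, 4, -3], [-2, 4, 12], [-2, 64, 12]]
Expanding along the first row, det(O) = (-2)·(4·12 - 12·64) - 4·((-2)·12 - 12·(-2)) + (-3)·((-2)·64 - 4·(-2)) = (-2)·(-720) - 4·0 + (-3)·(-120) = 1800
Since det(O) ≠ 0, rank(O) = 3 and the system is completely observable.

1800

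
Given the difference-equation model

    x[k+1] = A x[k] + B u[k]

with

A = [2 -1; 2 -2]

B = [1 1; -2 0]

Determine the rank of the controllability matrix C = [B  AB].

2

AB = [[4, 2], [6, 2]]
Controllability matrix C = [B  AB] = [[1, 1, 4, 2], [-2, 0, 6, 2]]
Take the 2×2 submatrix of C formed by columns 1, 2: [[1, 1], [-2, 0]]. Its determinant is 1·0 - 1·(-2) = 0 - (-2) = 2 ≠ 0.
So rank(C) ≥ 2; since C has 2 rows, rank(C) = 2.
rank(C) = 2 = n, so the pair (A, B) is completely controllable.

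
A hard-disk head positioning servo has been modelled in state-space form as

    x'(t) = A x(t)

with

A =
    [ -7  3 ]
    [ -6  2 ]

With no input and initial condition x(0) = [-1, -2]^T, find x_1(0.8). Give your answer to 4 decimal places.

-0.4493

det(sI - A) = s^2 - (tr A)s + det A, with tr A = (-7) + 2 = -5 and det A = (-7)·2 - 3·(-6) = -14 - (-18) = 4.
So p(s) = det(sI - A) = s^2 + 5s + 4.
Factor s^2 + 5s + 4: two numbers with sum -5 and product 4 are -1 and -4, so s^2 + 5s + 4 = (s + 1)(s + 4).
Hence p(s) = (s + 1) (s + 4), with roots -4, -1.
The eigenvalues -4, -1 are distinct and real, so A is diagonalisable and x(t) = e^{At} x(0) = V diag(e^{λ_i t}) V^{-1} x(0), where the columns of V are the eigenvectors.
λ = -4: A - (-4)I = [[-3, 3], [-6, 6]]. Row 1 gives (-3)·v1 + 3·v2 = 0, so take v_1 = [1, 1]^T.
λ = -1: A - (-1)I = [[-6, 3], [-6, 3]]. Row 1 gives (-6)·v1 + 3·v2 = 0, so take v_2 = [1, 2]^T.
V = [v_1 v_2] = [[1, 1], [1, 2]] has det V = 1, so V^{-1} = adj(V)/det V = [[2, -1], [-1, 1]].
Modal coordinates z(0) = V^{-1} x(0): 2·(-1) + (-1)·(-2) = 0; (-1)·(-1) + 1·(-2) = -1; so z(0) = [0, -1]^T.
x_1(t) = Σ_i (v_i)_1 · z_i(0) · e^{λ_i t} (row 1 of V times the modal terms).
x_1(0.8) = 1·0·e^{-4·0.8} + 1·(-1)·e^{-1·0.8} = 0·0.040762 + (-1)·0.449329 = -0.4493.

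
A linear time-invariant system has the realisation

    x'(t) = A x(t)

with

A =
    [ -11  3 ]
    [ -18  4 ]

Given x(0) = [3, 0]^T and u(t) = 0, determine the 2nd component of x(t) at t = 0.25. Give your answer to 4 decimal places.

-5.7605

det(sI - A) = s^2 - (tr A)s + det A, with tr A = (-11) + 4 = -7 and det A = (-11)·4 - 3·(-18) = -44 - (-54) = 10.
So p(s) = det(sI - A) = s^2 + 7s + 10.
Factor s^2 + 7s + 10: two numbers with sum -7 and product 10 are -2 and -5, so s^2 + 7s + 10 = (s + 2)(s + 5).
Hence p(s) = (s + 2) (s + 5), with roots -5, -2.
The eigenvalues -5, -2 are distinct and real, so A is diagonalisable and x(t) = e^{At} x(0) = V diag(e^{λ_i t}) V^{-1} x(0), where the columns of V are the eigenvectors.
λ = -5: A - (-5)I = [[-6, 3], [-18, 9]]. Row 1 gives (-6)·v1 + 3·v2 = 0, so take v_1 = [1, 2]^T.
λ = -2: A - (-2)I = [[-9, 3], [-18, 6]]. Row 1 gives (-9)·v1 + 3·v2 = 0, so take v_2 = [1, 3]^T.
V = [v_1 v_2] = [[1, 1], [2, 3]] has det V = 1, so V^{-1} = adj(V)/det V = [[3, -1], [-2, 1]].
Modal coordinates z(0) = V^{-1} x(0): 3·3 + (-1)·0 = 9; (-2)·3 + 1·0 = -6; so z(0) = [9, -6]^T.
x_2(t) = Σ_i (v_i)_2 · z_i(0) · e^{λ_i t} (row 2 of V times the modal terms).
x_2(0.25) = 2·9·e^{-5·0.25} + 3·(-6)·e^{-2·0.25} = 18·0.286505 + (-18)·0.606531 = -5.7605.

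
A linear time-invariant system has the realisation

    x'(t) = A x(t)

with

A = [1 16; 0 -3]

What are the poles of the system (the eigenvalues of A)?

det(sI - A) = s^2 - (tr A)s + det A, with tr A = 1 + (-3) = -2 and det A = 1·(-3) - 16·0 = -3 - 0 = -3.
So p(s) = det(sI - A) = s^2 + 2s - 3.
Factor s^2 + 2s - 3: two numbers with sum -2 and product -3 are 1 and -3, so s^2 + 2s - 3 = (s - 1)(s + 3).
Hence p(s) = (s - 1) (s + 3), with roots -3, 1.
At least one eigenvalue has non-negative real part, so the system is not asymptotically stable.

-3, 1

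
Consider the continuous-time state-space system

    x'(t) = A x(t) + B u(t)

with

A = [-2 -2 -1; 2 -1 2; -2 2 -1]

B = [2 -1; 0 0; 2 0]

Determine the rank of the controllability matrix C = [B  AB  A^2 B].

3

AB = [[-6, 2], [8, -2], [-6, 2]]
A^2B = [[2, -2], [-32, 10], [34, -10]]
Controllability matrix C = [B  AB  A^2B] = [[2, -1, -6, 2, 2, -2], [0, 0, 8, -2, -32, 10], [2, 0, -6, 2, 34, -10]]
Take the 3×3 submatrix of C formed by columns 1, 2, 3: [[2, -1, -6], [0, 0, 8], [2, 0, -6]]. Its determinant is 2·(0·(-6) - 8·0) - (-1)·(0·(-6) - 8·2) + (-6)·(0·0 - 0·2) = 2·0 - (-1)·(-16) + (-6)·0 = -16 ≠ 0.
So rank(C) ≥ 3; since C has 3 rows, rank(C) = 3.
rank(C) = 3 = n, so the pair (A, B) is completely controllable.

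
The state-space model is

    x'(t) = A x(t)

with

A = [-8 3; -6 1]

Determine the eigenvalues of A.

det(sI - A) = s^2 - (tr A)s + det A, with tr A = (-8) + 1 = -7 and det A = (-8)·1 - 3·(-6) = -8 - (-18) = 10.
So p(s) = det(sI - A) = s^2 + 7s + 10.
Factor s^2 + 7s + 10: two numbers with sum -7 and product 10 are -2 and -5, so s^2 + 7s + 10 = (s + 2)(s + 5).
Hence p(s) = (s + 2) (s + 5), with roots -5, -2.
All eigenvalues have negative real part, so the system is asymptotically stable.

-5, -2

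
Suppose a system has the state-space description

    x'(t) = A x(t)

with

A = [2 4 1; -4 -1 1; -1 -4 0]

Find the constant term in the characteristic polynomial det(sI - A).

Expand det(sI - A) for the 3×3 matrix.
p(s) = s^3 - s^2 + 19s - 19.
(Check: constant term = det(-A) = (-1)^3 det A = -19; coefficient of s^2 = -tr A = -1.)
The constant term is -19.

-19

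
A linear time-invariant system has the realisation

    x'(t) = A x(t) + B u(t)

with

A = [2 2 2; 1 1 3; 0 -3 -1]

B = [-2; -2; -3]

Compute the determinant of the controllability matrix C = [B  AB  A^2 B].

AB = [[-14], [-13], [9]]
A^2B = [[-36], [0], [30]]
Controllability matrix C = [B  AB  A^2B] = [[-2, -14, -36], [-2, -13, 0], [-3, 9, 30]]
Expanding along the first row, det(C) = (-2)·((-13)·30 - 0·9) - (-14)·((-2)·30 - 0·(-3)) + (-36)·((-2)·9 - (-13)·(-3)) = (-2)·(-390) - (-14)·(-60) + (-36)·(-57) = 1992
Since det(C) ≠ 0, rank(C) = 3 and the system is completely controllable.

1992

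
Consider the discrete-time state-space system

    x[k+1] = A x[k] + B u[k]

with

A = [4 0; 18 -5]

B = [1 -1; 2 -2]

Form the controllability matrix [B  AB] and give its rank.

1

AB = [[4, -4], [8, -8]]
Controllability matrix C = [B  AB] = [[1, -1, 4, -4], [2, -2, 8, -8]]
Every column of C is a scalar multiple of column 1 = [1, 2] (multipliers 1, -1, 4, -4), so the columns span a one-dimensional space.
C ≠ 0, hence rank(C) = 1.
rank(C) = 1 < n = 2, so the pair (A, B) is not completely controllable.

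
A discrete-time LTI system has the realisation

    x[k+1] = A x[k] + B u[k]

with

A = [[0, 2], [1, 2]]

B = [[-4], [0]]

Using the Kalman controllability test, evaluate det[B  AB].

16

AB = [[0], [-4]]
Controllability matrix C = [B  AB] = [[-4, 0], [0, -4]]
det(C) = (-4)·(-4) - 0·0 = 16 - 0 = 16
Since det(C) ≠ 0, rank(C) = 2 and the system is completely controllable.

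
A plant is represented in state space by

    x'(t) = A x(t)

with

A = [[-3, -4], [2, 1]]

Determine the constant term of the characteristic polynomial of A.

For a 2×2 matrix, det(sI - A) = s^2 - (tr A)s + det A.
tr A = -2, det A = 5.
So p(s) = s^2 + 2s + 5.
The constant term is 5.

5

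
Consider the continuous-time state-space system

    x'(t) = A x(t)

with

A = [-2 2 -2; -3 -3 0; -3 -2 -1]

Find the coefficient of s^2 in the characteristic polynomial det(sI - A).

6

Expand det(sI - A) for the 3×3 matrix.
p(s) = s^3 + 6s^2 + 11s + 6.
(Check: constant term = det(-A) = (-1)^3 det A = 6; coefficient of s^2 = -tr A = 6.)
The coefficient of s^2 is 6.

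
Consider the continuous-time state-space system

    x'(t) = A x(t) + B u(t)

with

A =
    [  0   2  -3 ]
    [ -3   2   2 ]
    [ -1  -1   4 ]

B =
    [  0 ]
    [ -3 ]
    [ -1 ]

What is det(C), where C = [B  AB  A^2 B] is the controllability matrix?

AB = [[-3], [-8], [-1]]
A^2B = [[-13], [-9], [7]]
Controllability matrix C = [B  AB  A^2B] = [[0, -3, -13], [-3, -8, -9], [-1, -1, 7]]
Expanding along the first row, det(C) = 0·((-8)·7 - (-9)·(-1)) - (-3)·((-3)·7 - (-9)·(-1)) + (-13)·((-3)·(-1) - (-8)·(-1)) = 0·(-65) - (-3)·(-30) + (-13)·(-5) = -25
Since det(C) ≠ 0, rank(C) = 3 and the system is completely controllable.

-25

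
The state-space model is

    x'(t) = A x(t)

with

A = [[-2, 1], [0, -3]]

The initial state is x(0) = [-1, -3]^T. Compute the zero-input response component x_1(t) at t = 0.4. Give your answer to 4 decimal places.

-0.8937

det(sI - A) = s^2 - (tr A)s + det A, with tr A = (-2) + (-3) = -5 and det A = (-2)·(-3) - 1·0 = 6 - 0 = 6.
So p(s) = det(sI - A) = s^2 + 5s + 6.
Factor s^2 + 5s + 6: two numbers with sum -5 and product 6 are -2 and -3, so s^2 + 5s + 6 = (s + 2)(s + 3).
Hence p(s) = (s + 2) (s + 3), with roots -3, -2.
The eigenvalues -3, -2 are distinct and real, so A is diagonalisable and x(t) = e^{At} x(0) = V diag(e^{λ_i t}) V^{-1} x(0), where the columns of V are the eigenvectors.
λ = -3: A - (-3)I = [[1, 1], [0, 0]]. Row 1 gives 1·v1 + 1·v2 = 0, so take v_1 = [-1, 1]^T.
λ = -2: A - (-2)I = [[0, 1], [0, -1]]. Row 1 gives 0·v1 + 1·v2 = 0, so take v_2 = [1, 0]^T.
V = [v_1 v_2] = [[-1, 1], [1, 0]] has det V = -1, so V^{-1} = adj(V)/det V = [[0, 1], [1, 1]].
Modal coordinates z(0) = V^{-1} x(0): 0·(-1) + 1·(-3) = -3; 1·(-1) + 1·(-3) = -4; so z(0) = [-3, -4]^T.
x_1(t) = Σ_i (v_i)_1 · z_i(0) · e^{λ_i t} (row 1 of V times the modal terms).
x_1(0.4) = (-1)·(-3)·e^{-3·0.4} + 1·(-4)·e^{-2·0.4} = 3·0.301194 + (-4)·0.449329 = -0.8937.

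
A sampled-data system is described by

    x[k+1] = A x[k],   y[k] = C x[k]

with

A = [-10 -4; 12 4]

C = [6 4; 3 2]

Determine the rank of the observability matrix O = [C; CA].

1

CA = [[-12, -8], [-6, -4]]
Observability matrix O = [C; CA] = [[6, 4], [3, 2], [-12, -8], [-6, -4]]
Every row of O is a scalar multiple of row 1 = [6, 4] (multipliers 1, 1/2, -2, -1), so the rows span a one-dimensional space.
O ≠ 0, hence rank(O) = 1.
rank(O) = 1 < n = 2, so the pair (A, C) is not completely observable.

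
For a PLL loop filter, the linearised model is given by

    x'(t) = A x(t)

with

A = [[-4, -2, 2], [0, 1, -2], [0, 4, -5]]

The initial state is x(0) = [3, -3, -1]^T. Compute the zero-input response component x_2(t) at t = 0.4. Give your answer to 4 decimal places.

det(sI - A) = s^3 - (tr A)s^2 + (M11 + M22 + M33)s - det A, where Mii is the 2×2 principal minor of A obtained by deleting row i and column i.
tr A = (-4) + 1 + (-5) = -8; M11 = 1·(-5) - (-2)·4 = -5 - (-8) = 3; M22 = (-4)·(-5) - 2·0 = 20 - 0 = 20; M33 = (-4)·1 - (-2)·0 = -4 - 0 = -4; sum of minors = 19.
det A = (-4)·(1·(-5) - (-2)·4) - (-2)·(0·(-5) - (-2)·0) + 2·(0·4 - 1·0) = (-4)·3 - (-2)·0 + 2·0 = -12.
So p(s) = det(sI - A) = s^3 + 8s^2 + 19s + 12.
Rational-root test: any integer root divides 12. Testing small divisors, s = -1 works: p(-1) = -1 + 8 + (-19) + 12 = 0, so (s + 1) is a factor.
Dividing, p(s) = (s + 1)(s^2 + 7s + 12).
Factor s^2 + 7s + 12: two numbers with sum -7 and product 12 are -3 and -4, so s^2 + 7s + 12 = (s + 3)(s + 4).
Hence p(s) = (s + 1) (s + 3) (s + 4), with roots -4, -3, -1.
The eigenvalues -4, -3, -1 are distinct and real, so A is diagonalisable and x(t) = e^{At} x(0) = V diag(e^{λ_i t}) V^{-1} x(0), where the columns of V are the eigenvectors.
λ = -4: A - (-4)I = [[0, -2, 2], [0, 5, -2], [0, 4, -1]]. v must be orthogonal to every row; (row 1) × (row 2) = [-6, 0, 0], so take v_1 = [1, 0, 0]^T.
λ = -3: A - (-3)I = [[-1, -2, 2], [0, 4, -2], [0, 4, -2]]. v must be orthogonal to every row; (row 1) × (row 2) = [-4, -2, -4], so take v_2 = [-2, -1, -2]^T.
λ = -1: A - (-1)I = [[-3, -2, 2], [0, 2, -2], [0, 4, -4]]. v must be orthogonal to every row; (row 1) × (row 2) = [0, -6, -6], so take v_3 = [0, 1, 1]^T.
V = [v_1 v_2 v_3] = [[1, -2, 0], [0, -1, 1], [0, -2, 1]] has det V = 1, so V^{-1} = adj(V)/det V = [[1, 2, -2], [0, 1, -1], [0, 2, -1]].
Modal coordinates z(0) = V^{-1} x(0): 1·3 + 2·(-3) + (-2)·(-1) = -1; 0·3 + 1·(-3) + (-1)·(-1) = -2; 0·3 + 2·(-3) + (-1)·(-1) = -5; so z(0) = [-1, -2, -5]^T.
x_2(t) = Σ_i (v_i)_2 · z_i(0) · e^{λ_i t} (row 2 of V times the modal terms).
x_2(0.4) = 0·(-1)·e^{-4·0.4} + (-1)·(-2)·e^{-3·0.4} + 1·(-5)·e^{-1·0.4} = 0·0.201897 + 2·0.301194 + (-5)·0.670320 = -2.7492.

-2.7492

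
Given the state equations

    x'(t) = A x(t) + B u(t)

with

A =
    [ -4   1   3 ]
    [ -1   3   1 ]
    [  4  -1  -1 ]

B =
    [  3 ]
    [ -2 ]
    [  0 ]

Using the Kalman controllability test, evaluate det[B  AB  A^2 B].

821

AB = [[-14], [-9], [14]]
A^2B = [[89], [1], [-61]]
Controllability matrix C = [B  AB  A^2B] = [[3, -14, 89], [-2, -9, 1], [0, 14, -61]]
Expanding along the first row, det(C) = 3·((-9)·(-61) - 1·14) - (-14)·((-2)·(-61) - 1·0) + 89·((-2)·14 - (-9)·0) = 3·535 - (-14)·122 + 89·(-28) = 821
Since det(C) ≠ 0, rank(C) = 3 and the system is completely controllable.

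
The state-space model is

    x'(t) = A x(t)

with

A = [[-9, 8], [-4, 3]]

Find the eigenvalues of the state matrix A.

-5, -1

det(sI - A) = s^2 - (tr A)s + det A, with tr A = (-9) + 3 = -6 and det A = (-9)·3 - 8·(-4) = -27 - (-32) = 5.
So p(s) = det(sI - A) = s^2 + 6s + 5.
Factor s^2 + 6s + 5: two numbers with sum -6 and product 5 are -1 and -5, so s^2 + 6s + 5 = (s + 1)(s + 5).
Hence p(s) = (s + 1) (s + 5), with roots -5, -1.
All eigenvalues have negative real part, so the system is asymptotically stable.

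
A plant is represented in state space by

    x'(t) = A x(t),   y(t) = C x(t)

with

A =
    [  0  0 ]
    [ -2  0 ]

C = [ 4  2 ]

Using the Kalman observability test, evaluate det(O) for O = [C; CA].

8

CA = [[-4, 0]]
Observability matrix O = [C; CA] = [[4, 2], [-4, 0]]
det(O) = 4·0 - 2·(-4) = 0 - (-8) = 8
Since det(O) ≠ 0, rank(O) = 2 and the system is completely observable.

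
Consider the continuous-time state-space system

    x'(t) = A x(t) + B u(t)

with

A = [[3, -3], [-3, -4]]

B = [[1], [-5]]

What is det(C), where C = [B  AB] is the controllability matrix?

107

AB = [[18], [17]]
Controllability matrix C = [B  AB] = [[1, 18], [-5, 17]]
det(C) = 1·17 - 18·(-5) = 17 - (-90) = 107
Since det(C) ≠ 0, rank(C) = 2 and the system is completely controllable.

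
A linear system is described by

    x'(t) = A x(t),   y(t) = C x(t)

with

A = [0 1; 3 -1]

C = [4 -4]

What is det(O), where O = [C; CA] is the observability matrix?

-16

CA = [[-12, 8]]
Observability matrix O = [C; CA] = [[4, -4], [-12, 8]]
det(O) = 4·8 - (-4)·(-12) = 32 - 48 = -16
Since det(O) ≠ 0, rank(O) = 2 and the system is completely observable.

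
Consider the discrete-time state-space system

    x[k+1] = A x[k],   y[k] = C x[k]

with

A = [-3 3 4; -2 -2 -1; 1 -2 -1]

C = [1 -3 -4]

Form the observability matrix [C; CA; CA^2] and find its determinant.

-735

CA = [[-1, 17, 11]]
CA^2 = [[-20, -59, -32]]
Observability matrix O = [C; CA; CA^2] = [[1, -3, -4], [-1, 17, 11], [-20, -59, -32]]
Expanding along the first row, det(O) = 1·(17·(-32) - 11·(-59)) - (-3)·((-1)·(-32) - 11·(-20)) + (-4)·((-1)·(-59) - 17·(-20)) = 1·105 - (-3)·252 + (-4)·399 = -735
Since det(O) ≠ 0, rank(O) = 3 and the system is completely observable.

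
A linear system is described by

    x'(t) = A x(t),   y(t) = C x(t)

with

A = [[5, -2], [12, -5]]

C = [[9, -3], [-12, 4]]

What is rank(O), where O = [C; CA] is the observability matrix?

CA = [[9, -3], [-12, 4]]
Observability matrix O = [C; CA] = [[9, -3], [-12, 4], [9, -3], [-12, 4]]
Every row of O is a scalar multiple of row 1 = [9, -3] (multipliers 1, -4/3, 1, -4/3), so the rows span a one-dimensional space.
O ≠ 0, hence rank(O) = 1.
rank(O) = 1 < n = 2, so the pair (A, C) is not completely observable.

1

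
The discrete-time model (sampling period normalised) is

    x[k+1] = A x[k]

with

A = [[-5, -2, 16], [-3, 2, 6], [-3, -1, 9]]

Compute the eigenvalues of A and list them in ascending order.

1, 2, 3

det(zI - A) = z^3 - (tr A)z^2 + (M11 + M22 + M33)z - det A, where Mii is the 2×2 principal minor of A obtained by deleting row i and column i.
tr A = (-5) + 2 + 9 = 6; M11 = 2·9 - 6·(-1) = 18 - (-6) = 24; M22 = (-5)·9 - 16·(-3) = -45 - (-48) = 3; M33 = (-5)·2 - (-2)·(-3) = -10 - 6 = -16; sum of minors = 11.
det A = (-5)·(2·9 - 6·(-1)) - (-2)·((-3)·9 - 6·(-3)) + 16·((-3)·(-1) - 2·(-3)) = (-5)·24 - (-2)·(-9) + 16·9 = 6.
So p(z) = det(zI - A) = z^3 - 6z^2 + 11z - 6.
Rational-root test: any integer root divides -6. Testing small divisors, z = 1 works: p(1) = 1 + (-6) + 11 + (-6) = 0, so (z - 1) is a factor.
Dividing, p(z) = (z - 1)(z^2 - 5z + 6).
Factor z^2 - 5z + 6: two numbers with sum 5 and product 6 are 3 and 2, so z^2 - 5z + 6 = (z - 3)(z - 2).
Hence p(z) = (z - 3) (z - 2) (z - 1), with roots 1, 2, 3.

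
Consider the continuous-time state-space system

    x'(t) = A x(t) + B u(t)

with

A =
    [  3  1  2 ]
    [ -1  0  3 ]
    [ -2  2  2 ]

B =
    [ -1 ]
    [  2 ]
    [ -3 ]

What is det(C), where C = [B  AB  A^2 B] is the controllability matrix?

AB = [[-7], [-8], [0]]
A^2B = [[-29], [7], [-2]]
Controllability matrix C = [B  AB  A^2B] = [[-1, -7, -29], [2, -8, 7], [-3, 0, -2]]
Expanding along the first row, det(C) = (-1)·((-8)·(-2) - 7·0) - (-7)·(2·(-2) - 7·(-3)) + (-29)·(2·0 - (-8)·(-3)) = (-1)·16 - (-7)·17 + (-29)·(-24) = 799
Since det(C) ≠ 0, rank(C) = 3 and the system is completely controllable.

799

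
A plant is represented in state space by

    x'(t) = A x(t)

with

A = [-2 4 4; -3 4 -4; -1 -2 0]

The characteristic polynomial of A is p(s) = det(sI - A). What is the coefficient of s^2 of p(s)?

Expand det(sI - A) for the 3×3 matrix.
p(s) = s^3 - 2s^2 - 72.
(Check: constant term = det(-A) = (-1)^3 det A = -72; coefficient of s^2 = -tr A = -2.)
The coefficient of s^2 is -2.

-2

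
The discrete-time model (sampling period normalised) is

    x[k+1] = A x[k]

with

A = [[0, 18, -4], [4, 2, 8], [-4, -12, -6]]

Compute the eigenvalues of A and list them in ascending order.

det(zI - A) = z^3 - (tr A)z^2 + (M11 + M22 + M33)z - det A, where Mii is the 2×2 principal minor of A obtained by deleting row i and column i.
tr A = 0 + 2 + (-6) = -4; M11 = 2·(-6) - 8·(-12) = -12 - (-96) = 84; M22 = 0·(-6) - (-4)·(-4) = 0 - 16 = -16; M33 = 0·2 - 18·4 = 0 - 72 = -72; sum of minors = -4.
det A = 0·(2·(-6) - 8·(-12)) - 18·(4·(-6) - 8·(-4)) + (-4)·(4·(-12) - 2·(-4)) = 0·84 - 18·8 + (-4)·(-40) = 16.
So p(z) = det(zI - A) = z^3 + 4z^2 - 4z - 16.
Rational-root test: any integer root divides -16. Testing small divisors, z = -2 works: p(-2) = -8 + 16 + 8 + (-16) = 0, so (z + 2) is a factor.
Dividing, p(z) = (z + 2)(z^2 + 2z - 8).
Factor z^2 + 2z - 8: two numbers with sum -2 and product -8 are 2 and -4, so z^2 + 2z - 8 = (z - 2)(z + 4).
Hence p(z) = (z - 2) (z + 2) (z + 4), with roots -4, -2, 2.

-4, -2, 2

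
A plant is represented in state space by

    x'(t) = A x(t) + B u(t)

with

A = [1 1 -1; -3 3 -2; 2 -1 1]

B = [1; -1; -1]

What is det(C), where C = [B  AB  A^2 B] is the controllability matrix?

AB = [[1], [-4], [2]]
A^2B = [[-5], [-19], [8]]
Controllability matrix C = [B  AB  A^2B] = [[1, 1, -5], [-1, -4, -19], [-1, 2, 8]]
Expanding along the first row, det(C) = 1·((-4)·8 - (-19)·2) - 1·((-1)·8 - (-19)·(-1)) + (-5)·((-1)·2 - (-4)·(-1)) = 1·6 - 1·(-27) + (-5)·(-6) = 63
Since det(C) ≠ 0, rank(C) = 3 and the system is completely controllable.

63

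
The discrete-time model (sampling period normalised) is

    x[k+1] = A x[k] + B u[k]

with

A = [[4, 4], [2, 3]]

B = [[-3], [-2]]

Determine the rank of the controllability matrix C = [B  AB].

AB = [[-20], [-12]]
Controllability matrix C = [B  AB] = [[-3, -20], [-2, -12]]
det(C) = (-3)·(-12) - (-20)·(-2) = 36 - 40 = -4 ≠ 0, so rank(C) = 2.
rank(C) = 2 = n, so the pair (A, B) is completely controllable.

2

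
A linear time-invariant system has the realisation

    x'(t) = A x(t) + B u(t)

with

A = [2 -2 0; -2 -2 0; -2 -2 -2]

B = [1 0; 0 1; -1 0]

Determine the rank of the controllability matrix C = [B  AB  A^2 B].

AB = [[2, -2], [-2, -2], [0, -2]]
A^2B = [[8, 0], [0, 8], [0, 12]]
Controllability matrix C = [B  AB  A^2B] = [[1, 0, 2, -2, 8, 0], [0, 1, -2, -2, 0, 8], [-1, 0, 0, -2, 0, 12]]
Take the 3×3 submatrix of C formed by columns 1, 2, 3: [[1, 0, 2], [0, 1, -2], [-1, 0, 0]]. Its determinant is 1·(1·0 - (-2)·0) - 0·(0·0 - (-2)·(-1)) + 2·(0·0 - 1·(-1)) = 1·0 - 0·(-2) + 2·1 = 2 ≠ 0.
So rank(C) ≥ 3; since C has 3 rows, rank(C) = 3.
rank(C) = 3 = n, so the pair (A, B) is completely controllable.

3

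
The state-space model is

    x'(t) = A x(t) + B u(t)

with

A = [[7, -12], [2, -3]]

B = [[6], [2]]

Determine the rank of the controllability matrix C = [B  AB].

1

AB = [[18], [6]]
Controllability matrix C = [B  AB] = [[6, 18], [2, 6]]
Every column of C is a scalar multiple of column 1 = [6, 2] (multipliers 1, 3), so the columns span a one-dimensional space.
C ≠ 0, hence rank(C) = 1.
rank(C) = 1 < n = 2, so the pair (A, B) is not completely controllable.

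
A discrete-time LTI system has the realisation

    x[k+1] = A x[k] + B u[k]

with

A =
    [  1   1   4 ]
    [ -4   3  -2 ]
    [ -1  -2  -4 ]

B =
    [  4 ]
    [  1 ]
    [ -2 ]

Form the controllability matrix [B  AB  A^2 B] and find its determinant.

-327

AB = [[-3], [-9], [2]]
A^2B = [[-4], [-19], [13]]
Controllability matrix C = [B  AB  A^2B] = [[4, -3, -4], [1, -9, -19], [-2, 2, 13]]
Expanding along the first row, det(C) = 4·((-9)·13 - (-19)·2) - (-3)·(1·13 - (-19)·(-2)) + (-4)·(1·2 - (-9)·(-2)) = 4·(-79) - (-3)·(-25) + (-4)·(-16) = -327
Since det(C) ≠ 0, rank(C) = 3 and the system is completely controllable.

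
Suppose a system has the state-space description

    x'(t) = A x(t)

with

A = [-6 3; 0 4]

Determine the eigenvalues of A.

det(sI - A) = s^2 - (tr A)s + det A, with tr A = (-6) + 4 = -2 and det A = (-6)·4 - 3·0 = -24 - 0 = -24.
So p(s) = det(sI - A) = s^2 + 2s - 24.
Factor s^2 + 2s - 24: two numbers with sum -2 and product -24 are 4 and -6, so s^2 + 2s - 24 = (s - 4)(s + 6).
Hence p(s) = (s - 4) (s + 6), with roots -6, 4.
At least one eigenvalue has non-negative real part, so the system is not asymptotically stable.

-6, 4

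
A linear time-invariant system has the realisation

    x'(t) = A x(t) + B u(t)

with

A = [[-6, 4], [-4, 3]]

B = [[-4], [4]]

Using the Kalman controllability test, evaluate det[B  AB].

-272

AB = [[40], [28]]
Controllability matrix C = [B  AB] = [[-4, 40], [4, 28]]
det(C) = (-4)·28 - 40·4 = -112 - 160 = -272
Since det(C) ≠ 0, rank(C) = 2 and the system is completely controllable.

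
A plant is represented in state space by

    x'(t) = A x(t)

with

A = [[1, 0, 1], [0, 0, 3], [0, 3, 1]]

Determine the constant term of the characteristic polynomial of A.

9

Expand det(sI - A) for the 3×3 matrix.
p(s) = s^3 - 2s^2 - 8s + 9.
(Check: constant term = det(-A) = (-1)^3 det A = 9; coefficient of s^2 = -tr A = -2.)
The constant term is 9.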